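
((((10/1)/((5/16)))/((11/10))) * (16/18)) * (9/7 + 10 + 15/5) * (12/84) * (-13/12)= -832000/14553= -57.17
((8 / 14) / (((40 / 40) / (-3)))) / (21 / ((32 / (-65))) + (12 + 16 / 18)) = 3456 / 60011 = 0.06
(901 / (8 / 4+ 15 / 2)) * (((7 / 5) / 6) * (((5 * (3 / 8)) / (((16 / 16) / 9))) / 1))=56763 / 152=373.44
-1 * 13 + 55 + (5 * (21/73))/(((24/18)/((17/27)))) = 37387/876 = 42.68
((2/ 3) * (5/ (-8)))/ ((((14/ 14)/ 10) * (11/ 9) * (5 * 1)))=-0.68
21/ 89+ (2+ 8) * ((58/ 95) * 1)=10723/ 1691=6.34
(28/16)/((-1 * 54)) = -7/216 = -0.03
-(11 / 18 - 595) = 10699 / 18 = 594.39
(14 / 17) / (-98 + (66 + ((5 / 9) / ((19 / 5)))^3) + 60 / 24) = -140005908 / 5014680383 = -0.03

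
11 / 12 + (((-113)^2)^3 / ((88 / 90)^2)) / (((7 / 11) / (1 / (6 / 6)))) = 12647856897103063 / 3696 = 3422039203761.65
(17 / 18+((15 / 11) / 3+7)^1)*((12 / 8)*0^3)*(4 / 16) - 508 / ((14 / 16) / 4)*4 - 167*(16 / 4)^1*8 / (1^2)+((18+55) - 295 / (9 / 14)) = -946199 / 63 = -15019.03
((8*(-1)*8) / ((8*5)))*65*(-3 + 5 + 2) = -416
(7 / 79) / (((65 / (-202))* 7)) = -0.04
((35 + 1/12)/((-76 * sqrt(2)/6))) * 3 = -1263 * sqrt(2)/304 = -5.88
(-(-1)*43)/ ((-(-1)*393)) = 43/ 393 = 0.11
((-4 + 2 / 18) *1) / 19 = -35 / 171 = -0.20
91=91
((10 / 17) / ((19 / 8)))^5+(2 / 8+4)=4.25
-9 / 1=-9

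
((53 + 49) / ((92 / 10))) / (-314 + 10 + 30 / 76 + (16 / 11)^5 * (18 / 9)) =-520194730 / 13634044351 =-0.04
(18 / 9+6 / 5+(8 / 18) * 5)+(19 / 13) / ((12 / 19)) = 18103 / 2340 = 7.74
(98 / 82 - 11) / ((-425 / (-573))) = -230346 / 17425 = -13.22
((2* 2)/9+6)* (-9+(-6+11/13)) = -91.21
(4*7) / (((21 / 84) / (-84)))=-9408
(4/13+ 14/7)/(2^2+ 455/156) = 0.33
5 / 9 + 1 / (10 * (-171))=949 / 1710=0.55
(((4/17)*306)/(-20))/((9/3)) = -1.20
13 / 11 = 1.18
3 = 3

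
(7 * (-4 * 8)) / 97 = -224 / 97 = -2.31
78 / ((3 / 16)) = 416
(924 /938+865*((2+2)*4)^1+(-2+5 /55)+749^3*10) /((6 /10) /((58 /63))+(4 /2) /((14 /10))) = 6286521558543870 /3112351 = 2019862656.41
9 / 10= 0.90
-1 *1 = -1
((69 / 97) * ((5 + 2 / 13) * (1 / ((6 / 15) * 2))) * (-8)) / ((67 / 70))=-48300 / 1261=-38.30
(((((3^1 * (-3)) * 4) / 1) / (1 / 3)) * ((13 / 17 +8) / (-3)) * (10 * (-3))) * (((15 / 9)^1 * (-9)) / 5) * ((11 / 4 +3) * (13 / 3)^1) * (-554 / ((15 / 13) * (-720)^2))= -160428151 / 244800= -655.34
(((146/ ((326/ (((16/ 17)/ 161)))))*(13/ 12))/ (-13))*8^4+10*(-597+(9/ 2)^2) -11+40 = -5739.39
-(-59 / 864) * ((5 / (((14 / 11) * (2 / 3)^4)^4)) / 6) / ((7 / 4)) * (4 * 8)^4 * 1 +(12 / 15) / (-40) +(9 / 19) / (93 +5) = 1090288476862861 / 127733200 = 8535670.26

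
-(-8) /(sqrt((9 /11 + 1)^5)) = 121 *sqrt(55) /500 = 1.79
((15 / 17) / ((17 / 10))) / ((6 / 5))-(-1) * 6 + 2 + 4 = 3593 / 289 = 12.43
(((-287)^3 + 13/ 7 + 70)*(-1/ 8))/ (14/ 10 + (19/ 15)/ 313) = 388461525255/ 184576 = 2104615.58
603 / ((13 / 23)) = 13869 / 13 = 1066.85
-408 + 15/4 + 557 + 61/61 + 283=1747/4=436.75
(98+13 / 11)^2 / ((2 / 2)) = 1190281 / 121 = 9837.03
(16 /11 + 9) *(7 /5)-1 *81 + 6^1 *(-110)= -726.36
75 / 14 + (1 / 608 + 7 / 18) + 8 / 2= 9.75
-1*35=-35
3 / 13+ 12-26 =-179 / 13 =-13.77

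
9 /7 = 1.29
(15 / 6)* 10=25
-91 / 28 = -13 / 4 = -3.25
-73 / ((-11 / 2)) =146 / 11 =13.27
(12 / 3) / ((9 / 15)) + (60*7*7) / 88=2645 / 66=40.08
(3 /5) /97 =3 /485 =0.01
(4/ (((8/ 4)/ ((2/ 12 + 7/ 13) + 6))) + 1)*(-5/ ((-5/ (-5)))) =-2810/ 39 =-72.05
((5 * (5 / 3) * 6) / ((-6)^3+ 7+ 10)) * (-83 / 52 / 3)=2075 / 15522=0.13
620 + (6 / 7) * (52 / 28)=30458 / 49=621.59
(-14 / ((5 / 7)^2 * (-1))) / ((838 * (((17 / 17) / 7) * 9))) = 2401 / 94275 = 0.03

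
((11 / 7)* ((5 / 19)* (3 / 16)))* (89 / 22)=1335 / 4256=0.31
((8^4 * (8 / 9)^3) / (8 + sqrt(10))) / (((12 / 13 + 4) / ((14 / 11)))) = 66.63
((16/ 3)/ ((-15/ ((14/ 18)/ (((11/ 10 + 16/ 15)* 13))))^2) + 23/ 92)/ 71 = 173520619/ 49276293300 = 0.00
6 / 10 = 3 / 5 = 0.60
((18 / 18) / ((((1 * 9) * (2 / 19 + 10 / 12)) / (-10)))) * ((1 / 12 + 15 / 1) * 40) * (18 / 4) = -3214.02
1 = 1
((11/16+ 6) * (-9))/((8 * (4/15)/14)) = -394.98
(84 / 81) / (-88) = -7 / 594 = -0.01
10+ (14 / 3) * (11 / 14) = 41 / 3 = 13.67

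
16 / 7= 2.29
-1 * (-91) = 91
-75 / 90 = -5 / 6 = -0.83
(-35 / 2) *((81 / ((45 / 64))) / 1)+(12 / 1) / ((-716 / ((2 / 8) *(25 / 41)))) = -59181771 / 29356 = -2016.00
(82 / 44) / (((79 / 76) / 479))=746282 / 869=858.78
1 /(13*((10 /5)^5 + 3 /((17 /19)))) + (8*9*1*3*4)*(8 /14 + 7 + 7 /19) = 7128458453 /1039129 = 6860.03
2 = 2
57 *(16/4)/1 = 228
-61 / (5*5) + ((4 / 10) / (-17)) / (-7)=-7249 / 2975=-2.44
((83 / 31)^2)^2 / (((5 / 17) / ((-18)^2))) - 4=56605.53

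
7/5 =1.40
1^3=1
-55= -55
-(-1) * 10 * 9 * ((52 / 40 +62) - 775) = -64053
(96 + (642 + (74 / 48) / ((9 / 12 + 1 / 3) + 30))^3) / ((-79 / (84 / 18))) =-15634557.07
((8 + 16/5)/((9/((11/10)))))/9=308/2025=0.15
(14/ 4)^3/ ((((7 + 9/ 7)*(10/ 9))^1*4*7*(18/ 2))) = 343/ 18560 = 0.02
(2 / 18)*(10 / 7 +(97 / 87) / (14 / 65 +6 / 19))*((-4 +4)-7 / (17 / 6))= -1409285 / 1455336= -0.97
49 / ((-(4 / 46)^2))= -25921 / 4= -6480.25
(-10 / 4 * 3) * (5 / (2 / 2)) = -75 / 2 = -37.50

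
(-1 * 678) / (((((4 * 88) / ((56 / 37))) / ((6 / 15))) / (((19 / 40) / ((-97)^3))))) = 0.00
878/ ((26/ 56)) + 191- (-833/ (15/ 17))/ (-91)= 403982/ 195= 2071.70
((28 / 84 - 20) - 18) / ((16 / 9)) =-339 / 16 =-21.19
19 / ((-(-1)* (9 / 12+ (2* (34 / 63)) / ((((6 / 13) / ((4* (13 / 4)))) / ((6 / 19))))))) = 90972 / 49559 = 1.84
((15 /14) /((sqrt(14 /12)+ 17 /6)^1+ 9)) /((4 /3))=9585 /139972 - 135 * sqrt(42) /139972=0.06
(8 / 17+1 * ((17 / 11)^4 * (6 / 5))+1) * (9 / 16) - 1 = 73231643 / 19911760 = 3.68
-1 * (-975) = 975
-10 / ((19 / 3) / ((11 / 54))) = -55 / 171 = -0.32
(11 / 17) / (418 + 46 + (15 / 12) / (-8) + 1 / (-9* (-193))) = 611424 / 438299491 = 0.00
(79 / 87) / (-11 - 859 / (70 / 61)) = -5530 / 4625703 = -0.00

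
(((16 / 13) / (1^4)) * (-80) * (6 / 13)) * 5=-227.22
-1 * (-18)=18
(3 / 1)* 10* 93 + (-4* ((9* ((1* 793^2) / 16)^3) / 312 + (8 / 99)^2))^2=316355093342123380730193091760675728174801 / 6446450699403264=49074305861271503358061020.00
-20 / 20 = -1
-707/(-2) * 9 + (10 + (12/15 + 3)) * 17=3416.10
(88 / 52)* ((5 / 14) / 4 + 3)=1903 / 364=5.23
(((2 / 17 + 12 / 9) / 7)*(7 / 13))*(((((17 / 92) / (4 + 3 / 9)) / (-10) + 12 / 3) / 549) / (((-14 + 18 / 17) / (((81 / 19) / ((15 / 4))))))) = -1768193 / 24777681500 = -0.00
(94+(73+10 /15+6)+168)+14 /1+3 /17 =18148 /51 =355.84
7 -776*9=-6977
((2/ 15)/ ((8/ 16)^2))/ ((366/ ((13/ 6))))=26/ 8235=0.00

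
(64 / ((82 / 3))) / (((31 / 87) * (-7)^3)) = -8352 / 435953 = -0.02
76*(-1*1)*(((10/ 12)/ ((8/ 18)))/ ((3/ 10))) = -475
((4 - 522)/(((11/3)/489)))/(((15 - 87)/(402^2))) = 1705609017/11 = 155055365.18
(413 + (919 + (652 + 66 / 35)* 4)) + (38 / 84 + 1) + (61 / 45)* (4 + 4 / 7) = 2491771 / 630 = 3955.19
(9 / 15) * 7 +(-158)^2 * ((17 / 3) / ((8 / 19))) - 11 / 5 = 335975.83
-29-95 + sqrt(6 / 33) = -124 + sqrt(22) / 11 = -123.57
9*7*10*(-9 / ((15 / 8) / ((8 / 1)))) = -24192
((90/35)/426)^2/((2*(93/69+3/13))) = 2691/233176496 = 0.00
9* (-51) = -459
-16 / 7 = -2.29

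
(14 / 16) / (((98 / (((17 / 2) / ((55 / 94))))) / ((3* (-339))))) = -812583 / 6160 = -131.91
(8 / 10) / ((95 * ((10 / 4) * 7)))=8 / 16625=0.00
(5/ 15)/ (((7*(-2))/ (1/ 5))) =-1/ 210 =-0.00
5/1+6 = 11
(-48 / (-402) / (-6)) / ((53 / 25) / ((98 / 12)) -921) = 4900 / 226709307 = 0.00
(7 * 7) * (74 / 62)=1813 / 31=58.48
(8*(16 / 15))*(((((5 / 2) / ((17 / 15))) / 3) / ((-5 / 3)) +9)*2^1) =12416 / 85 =146.07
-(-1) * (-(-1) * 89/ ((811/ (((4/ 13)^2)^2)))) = 22784/ 23162971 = 0.00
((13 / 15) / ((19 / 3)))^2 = 169 / 9025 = 0.02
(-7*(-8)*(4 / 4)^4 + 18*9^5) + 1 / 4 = 4251753 / 4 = 1062938.25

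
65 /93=0.70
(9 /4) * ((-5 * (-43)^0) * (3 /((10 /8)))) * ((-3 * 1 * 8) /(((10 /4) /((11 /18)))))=792 /5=158.40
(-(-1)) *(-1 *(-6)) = 6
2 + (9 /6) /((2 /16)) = 14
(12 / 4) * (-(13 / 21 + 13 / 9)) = -130 / 21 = -6.19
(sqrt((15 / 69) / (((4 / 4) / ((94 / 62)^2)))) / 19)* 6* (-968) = -272976* sqrt(115) / 13547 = -216.09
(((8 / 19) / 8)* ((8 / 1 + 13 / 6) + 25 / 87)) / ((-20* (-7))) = 1819 / 462840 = 0.00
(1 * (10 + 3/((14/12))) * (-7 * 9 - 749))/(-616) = 16.57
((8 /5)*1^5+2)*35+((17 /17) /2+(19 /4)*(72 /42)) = 1885 /14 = 134.64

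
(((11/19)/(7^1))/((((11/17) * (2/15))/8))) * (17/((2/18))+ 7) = 1227.07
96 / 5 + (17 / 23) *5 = 2633 / 115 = 22.90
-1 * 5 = -5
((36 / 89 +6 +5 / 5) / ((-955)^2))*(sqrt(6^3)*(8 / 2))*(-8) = -126528*sqrt(6) / 81170225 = -0.00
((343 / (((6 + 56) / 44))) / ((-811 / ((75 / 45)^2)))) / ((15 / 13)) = -490490 / 678807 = -0.72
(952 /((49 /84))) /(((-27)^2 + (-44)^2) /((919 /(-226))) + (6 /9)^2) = -6749136 /2708467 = -2.49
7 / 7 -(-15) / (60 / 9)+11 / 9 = 161 / 36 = 4.47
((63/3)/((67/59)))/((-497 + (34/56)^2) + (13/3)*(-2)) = -2914128/79626887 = -0.04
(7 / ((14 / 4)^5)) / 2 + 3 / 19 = 7507 / 45619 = 0.16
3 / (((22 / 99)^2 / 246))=29889 / 2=14944.50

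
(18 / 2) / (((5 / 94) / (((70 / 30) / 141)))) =14 / 5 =2.80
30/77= 0.39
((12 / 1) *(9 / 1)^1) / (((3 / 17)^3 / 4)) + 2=78610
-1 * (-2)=2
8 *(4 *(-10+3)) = -224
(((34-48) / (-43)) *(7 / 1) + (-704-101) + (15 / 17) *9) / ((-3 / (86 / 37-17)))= -105158104 / 27047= -3887.98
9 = 9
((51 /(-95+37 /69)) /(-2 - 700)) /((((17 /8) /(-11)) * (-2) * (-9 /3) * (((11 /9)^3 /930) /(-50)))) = 86629500 /5126407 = 16.90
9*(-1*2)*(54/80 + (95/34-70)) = 407169/340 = 1197.56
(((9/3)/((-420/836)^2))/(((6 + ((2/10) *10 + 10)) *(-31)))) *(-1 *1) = 43681/2050650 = 0.02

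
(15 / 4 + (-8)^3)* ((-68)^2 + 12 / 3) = -2352181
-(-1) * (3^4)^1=81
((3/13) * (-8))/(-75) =8/325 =0.02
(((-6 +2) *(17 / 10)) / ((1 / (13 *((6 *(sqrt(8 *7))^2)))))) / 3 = -49504 / 5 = -9900.80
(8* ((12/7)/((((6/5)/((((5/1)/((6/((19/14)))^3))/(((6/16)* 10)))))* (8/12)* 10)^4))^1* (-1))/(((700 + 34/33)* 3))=-24346464109727771/269795047019809448369300963328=-0.00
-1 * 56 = -56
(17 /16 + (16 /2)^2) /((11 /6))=3123 /88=35.49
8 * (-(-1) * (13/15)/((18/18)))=104/15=6.93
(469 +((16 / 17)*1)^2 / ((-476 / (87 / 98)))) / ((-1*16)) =-790336787 / 26962544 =-29.31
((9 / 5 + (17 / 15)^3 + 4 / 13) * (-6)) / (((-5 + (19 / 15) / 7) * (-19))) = -1094408 / 4686825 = -0.23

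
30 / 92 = 15 / 46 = 0.33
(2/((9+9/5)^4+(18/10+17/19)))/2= 11875/161590064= 0.00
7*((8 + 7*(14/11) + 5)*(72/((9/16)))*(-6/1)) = -1295616/11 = -117783.27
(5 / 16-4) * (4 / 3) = -59 / 12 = -4.92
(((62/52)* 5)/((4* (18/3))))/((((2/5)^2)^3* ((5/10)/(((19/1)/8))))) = 46015625/159744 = 288.06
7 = 7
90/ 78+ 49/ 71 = 1702/ 923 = 1.84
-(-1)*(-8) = -8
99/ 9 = 11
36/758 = 0.05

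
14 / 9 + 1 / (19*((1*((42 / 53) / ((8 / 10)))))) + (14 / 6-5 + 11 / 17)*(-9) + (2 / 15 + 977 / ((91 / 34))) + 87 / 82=5980996331 / 15494310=386.01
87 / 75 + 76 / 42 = 2.97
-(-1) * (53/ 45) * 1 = 53/ 45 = 1.18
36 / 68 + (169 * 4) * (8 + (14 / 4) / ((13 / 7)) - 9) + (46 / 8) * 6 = 21523 / 34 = 633.03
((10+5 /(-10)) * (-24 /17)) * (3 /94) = -342 /799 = -0.43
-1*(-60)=60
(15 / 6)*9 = 45 / 2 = 22.50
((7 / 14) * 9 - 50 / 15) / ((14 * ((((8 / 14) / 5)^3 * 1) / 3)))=42875 / 256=167.48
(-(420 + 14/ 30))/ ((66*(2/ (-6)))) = 19.11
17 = 17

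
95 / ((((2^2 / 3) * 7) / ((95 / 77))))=27075 / 2156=12.56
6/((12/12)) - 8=-2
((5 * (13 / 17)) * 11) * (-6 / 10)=-429 / 17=-25.24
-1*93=-93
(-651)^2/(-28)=-60543/4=-15135.75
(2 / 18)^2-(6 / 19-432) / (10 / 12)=518.03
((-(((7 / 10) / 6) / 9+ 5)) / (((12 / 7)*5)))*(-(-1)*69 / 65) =-435827 / 702000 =-0.62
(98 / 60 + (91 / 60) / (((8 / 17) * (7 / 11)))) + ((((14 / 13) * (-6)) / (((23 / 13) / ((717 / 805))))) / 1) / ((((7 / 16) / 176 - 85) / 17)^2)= 95541936703847759 / 14547040897997280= 6.57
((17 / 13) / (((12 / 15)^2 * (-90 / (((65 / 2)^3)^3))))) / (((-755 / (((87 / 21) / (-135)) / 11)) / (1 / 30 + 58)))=-54699397057318203125 / 277744287744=-196941573.49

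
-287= -287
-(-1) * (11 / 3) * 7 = 77 / 3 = 25.67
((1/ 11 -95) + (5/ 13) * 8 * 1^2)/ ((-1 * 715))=13132/ 102245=0.13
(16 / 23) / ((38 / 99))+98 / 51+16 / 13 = 1438426 / 289731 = 4.96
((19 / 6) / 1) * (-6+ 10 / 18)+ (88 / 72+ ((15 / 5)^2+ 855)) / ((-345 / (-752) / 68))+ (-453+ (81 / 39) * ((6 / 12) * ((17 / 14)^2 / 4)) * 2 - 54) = 149698073337 / 1172080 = 127720.01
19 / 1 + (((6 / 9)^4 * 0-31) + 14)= 2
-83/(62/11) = -913/62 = -14.73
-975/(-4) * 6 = 2925/2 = 1462.50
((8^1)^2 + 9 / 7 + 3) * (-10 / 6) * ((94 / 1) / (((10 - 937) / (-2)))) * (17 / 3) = -7638440 / 58401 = -130.79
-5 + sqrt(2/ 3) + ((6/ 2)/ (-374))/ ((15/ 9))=-9359/ 1870 + sqrt(6)/ 3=-4.19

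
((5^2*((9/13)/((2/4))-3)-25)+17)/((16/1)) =-629/208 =-3.02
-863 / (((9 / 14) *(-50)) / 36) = 24164 / 25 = 966.56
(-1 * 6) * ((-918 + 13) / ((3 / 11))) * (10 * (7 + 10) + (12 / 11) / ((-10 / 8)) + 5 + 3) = 3526604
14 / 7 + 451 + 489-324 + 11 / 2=1247 / 2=623.50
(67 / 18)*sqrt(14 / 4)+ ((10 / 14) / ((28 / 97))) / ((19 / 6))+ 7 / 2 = 3986 / 931+ 67*sqrt(14) / 36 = 11.25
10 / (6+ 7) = 10 / 13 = 0.77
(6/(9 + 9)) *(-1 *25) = -25/3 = -8.33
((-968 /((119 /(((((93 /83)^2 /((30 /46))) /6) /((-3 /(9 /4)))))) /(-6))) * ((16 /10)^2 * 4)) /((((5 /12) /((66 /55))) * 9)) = -98591404032 /2561846875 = -38.48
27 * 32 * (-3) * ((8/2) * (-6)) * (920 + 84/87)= 1661451264/29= 57291422.90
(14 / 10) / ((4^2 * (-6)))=-7 / 480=-0.01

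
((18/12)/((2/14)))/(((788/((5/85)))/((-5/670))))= -0.00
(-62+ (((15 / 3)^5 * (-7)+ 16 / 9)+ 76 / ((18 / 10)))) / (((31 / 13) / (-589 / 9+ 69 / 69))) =165073220 / 279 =591660.29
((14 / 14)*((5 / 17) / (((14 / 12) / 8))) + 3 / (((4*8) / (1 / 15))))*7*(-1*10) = -38519 / 272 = -141.61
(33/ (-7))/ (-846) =11/ 1974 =0.01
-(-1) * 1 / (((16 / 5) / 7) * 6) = 35 / 96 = 0.36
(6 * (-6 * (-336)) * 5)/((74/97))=2933280/37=79277.84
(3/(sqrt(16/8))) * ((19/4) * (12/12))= 57 * sqrt(2)/8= 10.08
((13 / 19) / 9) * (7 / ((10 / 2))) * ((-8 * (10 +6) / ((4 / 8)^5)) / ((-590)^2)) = -93184 / 74406375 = -0.00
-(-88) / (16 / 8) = 44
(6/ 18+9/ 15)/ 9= 14/ 135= 0.10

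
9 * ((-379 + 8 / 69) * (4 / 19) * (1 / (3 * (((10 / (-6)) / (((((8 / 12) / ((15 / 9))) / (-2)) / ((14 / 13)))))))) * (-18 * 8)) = 293638176 / 76475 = 3839.66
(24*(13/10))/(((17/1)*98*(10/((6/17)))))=234/354025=0.00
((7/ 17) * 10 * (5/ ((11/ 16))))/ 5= 1120/ 187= 5.99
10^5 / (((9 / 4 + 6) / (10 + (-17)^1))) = -2800000 / 33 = -84848.48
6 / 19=0.32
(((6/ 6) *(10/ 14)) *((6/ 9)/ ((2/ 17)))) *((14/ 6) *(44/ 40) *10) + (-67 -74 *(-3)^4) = -53614/ 9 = -5957.11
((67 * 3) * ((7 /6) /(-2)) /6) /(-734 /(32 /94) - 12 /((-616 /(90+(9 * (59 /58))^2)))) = 30371033 /3345717990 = 0.01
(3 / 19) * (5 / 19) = 15 / 361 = 0.04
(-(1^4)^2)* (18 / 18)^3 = -1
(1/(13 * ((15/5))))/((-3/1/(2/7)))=-2/819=-0.00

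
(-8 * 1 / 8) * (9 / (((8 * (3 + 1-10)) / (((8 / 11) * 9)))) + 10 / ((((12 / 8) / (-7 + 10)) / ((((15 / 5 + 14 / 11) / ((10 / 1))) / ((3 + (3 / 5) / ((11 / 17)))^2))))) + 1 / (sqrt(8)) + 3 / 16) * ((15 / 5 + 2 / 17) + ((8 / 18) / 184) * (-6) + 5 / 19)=9351040975 / 5719022496-75025 * sqrt(2) / 89148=0.44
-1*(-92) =92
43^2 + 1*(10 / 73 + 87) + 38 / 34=2404133 / 1241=1937.25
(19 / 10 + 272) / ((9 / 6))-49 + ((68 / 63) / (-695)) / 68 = 1169935 / 8757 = 133.60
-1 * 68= -68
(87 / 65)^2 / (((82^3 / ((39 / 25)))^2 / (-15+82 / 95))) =-91486503 / 451259902895000000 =-0.00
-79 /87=-0.91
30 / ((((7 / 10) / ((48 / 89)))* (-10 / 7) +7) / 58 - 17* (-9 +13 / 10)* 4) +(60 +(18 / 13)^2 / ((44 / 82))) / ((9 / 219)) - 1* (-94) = 22238207859876 / 13551639673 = 1641.00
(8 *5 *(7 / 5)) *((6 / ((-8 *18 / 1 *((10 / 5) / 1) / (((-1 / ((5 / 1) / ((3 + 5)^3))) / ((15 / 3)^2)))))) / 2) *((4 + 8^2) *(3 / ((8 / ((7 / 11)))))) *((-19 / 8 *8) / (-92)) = 253232 / 31625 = 8.01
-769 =-769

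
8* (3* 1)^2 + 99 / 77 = 513 / 7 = 73.29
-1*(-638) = 638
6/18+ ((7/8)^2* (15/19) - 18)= -62243/3648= -17.06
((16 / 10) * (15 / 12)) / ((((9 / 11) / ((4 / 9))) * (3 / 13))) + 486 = 119242 / 243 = 490.71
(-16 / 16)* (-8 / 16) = 1 / 2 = 0.50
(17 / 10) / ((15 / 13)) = 221 / 150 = 1.47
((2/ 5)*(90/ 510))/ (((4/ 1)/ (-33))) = -99/ 170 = -0.58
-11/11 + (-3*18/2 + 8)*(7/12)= -145/12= -12.08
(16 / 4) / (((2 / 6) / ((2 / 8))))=3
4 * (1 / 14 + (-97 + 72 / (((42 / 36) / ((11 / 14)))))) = -9494 / 49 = -193.76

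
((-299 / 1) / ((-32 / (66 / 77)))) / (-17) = -897 / 1904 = -0.47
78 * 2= 156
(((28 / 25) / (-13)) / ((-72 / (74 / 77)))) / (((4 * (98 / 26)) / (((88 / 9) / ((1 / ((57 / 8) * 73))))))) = 51319 / 132300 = 0.39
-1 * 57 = -57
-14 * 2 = -28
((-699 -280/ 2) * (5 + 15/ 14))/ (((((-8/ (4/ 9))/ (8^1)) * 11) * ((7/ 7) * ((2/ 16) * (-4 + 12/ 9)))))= -142630/ 231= -617.45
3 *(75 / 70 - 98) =-4071 / 14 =-290.79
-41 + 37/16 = -619/16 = -38.69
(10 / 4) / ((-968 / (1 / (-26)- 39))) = 5075 / 50336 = 0.10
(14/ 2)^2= 49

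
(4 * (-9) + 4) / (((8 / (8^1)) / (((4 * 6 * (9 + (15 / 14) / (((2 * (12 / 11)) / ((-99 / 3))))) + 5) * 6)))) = 225696 / 7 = 32242.29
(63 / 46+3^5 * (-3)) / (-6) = 11157 / 92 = 121.27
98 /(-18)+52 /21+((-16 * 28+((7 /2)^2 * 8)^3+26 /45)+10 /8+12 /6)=395112841 /420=940744.86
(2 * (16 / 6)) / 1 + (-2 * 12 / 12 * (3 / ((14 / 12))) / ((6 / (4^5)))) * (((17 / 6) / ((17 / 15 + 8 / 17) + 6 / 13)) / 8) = -20873456 / 143787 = -145.17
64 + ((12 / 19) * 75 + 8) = 2268 / 19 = 119.37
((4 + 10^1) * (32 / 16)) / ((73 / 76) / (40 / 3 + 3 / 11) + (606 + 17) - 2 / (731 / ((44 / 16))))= 698450032 / 15542086509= 0.04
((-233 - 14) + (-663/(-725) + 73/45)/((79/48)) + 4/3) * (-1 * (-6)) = -83893686/57275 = -1464.75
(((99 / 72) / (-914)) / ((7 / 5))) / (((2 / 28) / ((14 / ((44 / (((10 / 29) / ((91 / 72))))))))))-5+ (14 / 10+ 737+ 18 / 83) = 52453464964 / 71499935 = 733.62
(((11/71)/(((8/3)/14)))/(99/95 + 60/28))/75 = 10241/3007560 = 0.00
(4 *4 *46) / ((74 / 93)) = 34224 / 37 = 924.97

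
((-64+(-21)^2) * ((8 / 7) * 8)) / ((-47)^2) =24128 / 15463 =1.56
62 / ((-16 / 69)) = -2139 / 8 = -267.38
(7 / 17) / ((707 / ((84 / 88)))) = 0.00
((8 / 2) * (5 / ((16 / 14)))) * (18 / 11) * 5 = 1575 / 11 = 143.18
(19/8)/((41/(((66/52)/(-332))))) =-627/2831296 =-0.00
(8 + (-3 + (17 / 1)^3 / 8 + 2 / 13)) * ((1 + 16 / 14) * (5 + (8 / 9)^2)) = 21575675 / 2808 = 7683.64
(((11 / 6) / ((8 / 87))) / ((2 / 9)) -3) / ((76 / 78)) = 108225 / 1216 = 89.00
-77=-77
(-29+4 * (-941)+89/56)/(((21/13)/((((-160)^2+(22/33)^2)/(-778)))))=17665247483/228732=77231.20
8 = 8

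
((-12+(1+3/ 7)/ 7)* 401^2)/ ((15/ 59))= -5483635702/ 735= -7460728.85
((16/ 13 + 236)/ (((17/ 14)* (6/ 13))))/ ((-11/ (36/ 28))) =-9252/ 187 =-49.48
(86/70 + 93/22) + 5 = 8051/770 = 10.46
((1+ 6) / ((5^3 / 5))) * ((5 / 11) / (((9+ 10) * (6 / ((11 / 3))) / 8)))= 28 / 855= 0.03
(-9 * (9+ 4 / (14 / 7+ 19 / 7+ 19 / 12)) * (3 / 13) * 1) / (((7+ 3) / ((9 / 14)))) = -1.29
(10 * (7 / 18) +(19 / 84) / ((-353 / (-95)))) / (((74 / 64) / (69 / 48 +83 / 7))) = 523167595 / 11519802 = 45.41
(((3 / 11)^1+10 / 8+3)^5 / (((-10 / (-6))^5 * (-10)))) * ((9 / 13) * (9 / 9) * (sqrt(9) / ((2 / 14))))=-14332879835081073 / 66997216000000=-213.93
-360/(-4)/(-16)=-45/8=-5.62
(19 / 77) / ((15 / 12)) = 76 / 385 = 0.20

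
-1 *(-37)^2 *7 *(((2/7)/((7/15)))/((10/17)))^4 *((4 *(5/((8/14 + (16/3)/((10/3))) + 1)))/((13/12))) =-100124974800/1529437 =-65465.25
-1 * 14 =-14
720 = 720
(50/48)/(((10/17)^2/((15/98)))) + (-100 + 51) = -152219/3136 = -48.54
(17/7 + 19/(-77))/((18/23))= 92/33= 2.79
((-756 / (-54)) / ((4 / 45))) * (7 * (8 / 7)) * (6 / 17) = 7560 / 17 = 444.71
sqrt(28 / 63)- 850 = -849.33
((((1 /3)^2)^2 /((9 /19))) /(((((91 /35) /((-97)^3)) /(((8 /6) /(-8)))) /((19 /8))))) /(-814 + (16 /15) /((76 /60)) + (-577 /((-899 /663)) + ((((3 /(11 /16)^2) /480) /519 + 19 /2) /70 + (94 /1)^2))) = 103080193198514060375 /240477759134505444708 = 0.43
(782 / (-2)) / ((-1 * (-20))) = -391 / 20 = -19.55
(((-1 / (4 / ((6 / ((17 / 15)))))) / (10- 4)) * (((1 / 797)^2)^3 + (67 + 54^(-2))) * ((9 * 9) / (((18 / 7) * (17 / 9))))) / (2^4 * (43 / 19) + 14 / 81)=-899083200923696268040075515 / 132720876888462693229104448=-6.77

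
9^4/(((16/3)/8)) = 19683/2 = 9841.50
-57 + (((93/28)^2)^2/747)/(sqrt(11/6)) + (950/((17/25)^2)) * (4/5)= 8311689 * sqrt(66)/561180928 + 458527/289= 1586.72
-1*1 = -1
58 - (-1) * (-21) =37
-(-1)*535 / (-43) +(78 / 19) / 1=-6811 / 817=-8.34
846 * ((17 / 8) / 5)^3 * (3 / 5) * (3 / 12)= 6234597 / 640000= 9.74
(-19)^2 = 361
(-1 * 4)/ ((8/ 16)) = -8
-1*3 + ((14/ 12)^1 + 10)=8.17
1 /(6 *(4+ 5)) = 1 /54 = 0.02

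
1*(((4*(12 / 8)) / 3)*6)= 12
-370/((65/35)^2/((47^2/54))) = -20024585/4563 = -4388.47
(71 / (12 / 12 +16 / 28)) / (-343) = -71 / 539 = -0.13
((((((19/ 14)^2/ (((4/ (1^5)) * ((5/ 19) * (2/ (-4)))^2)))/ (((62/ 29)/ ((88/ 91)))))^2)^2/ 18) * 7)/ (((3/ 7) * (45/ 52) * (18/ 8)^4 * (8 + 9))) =1529291618948921388539078794445312/ 30339785369079622468492154296875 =50.41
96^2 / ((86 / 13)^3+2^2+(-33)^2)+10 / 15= 7.33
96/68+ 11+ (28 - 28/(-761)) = 523283/12937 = 40.45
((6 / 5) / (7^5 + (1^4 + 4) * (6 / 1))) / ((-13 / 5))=-6 / 218881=-0.00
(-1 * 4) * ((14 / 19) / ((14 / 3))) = -12 / 19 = -0.63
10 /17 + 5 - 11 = -92 /17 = -5.41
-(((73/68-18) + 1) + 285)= -18297/68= -269.07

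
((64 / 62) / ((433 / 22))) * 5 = 3520 / 13423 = 0.26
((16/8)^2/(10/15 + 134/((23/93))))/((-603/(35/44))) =-805/82762152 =-0.00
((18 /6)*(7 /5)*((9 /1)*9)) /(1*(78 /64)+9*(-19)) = -18144 /9055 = -2.00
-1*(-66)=66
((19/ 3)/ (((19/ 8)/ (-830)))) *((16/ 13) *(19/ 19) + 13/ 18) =-1517240/ 351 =-4322.62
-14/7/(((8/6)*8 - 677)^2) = -0.00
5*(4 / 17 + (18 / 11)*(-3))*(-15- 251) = 1162420 / 187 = 6216.15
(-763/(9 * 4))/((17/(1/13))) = -763/7956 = -0.10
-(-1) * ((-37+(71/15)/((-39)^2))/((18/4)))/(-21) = 1688168/4312035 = 0.39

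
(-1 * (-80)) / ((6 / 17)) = 680 / 3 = 226.67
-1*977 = -977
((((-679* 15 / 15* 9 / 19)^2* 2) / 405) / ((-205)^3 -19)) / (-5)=461041 / 38875837300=0.00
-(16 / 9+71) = -655 / 9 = -72.78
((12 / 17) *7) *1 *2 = 168 / 17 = 9.88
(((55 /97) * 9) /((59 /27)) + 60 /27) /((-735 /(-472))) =53656 /18333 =2.93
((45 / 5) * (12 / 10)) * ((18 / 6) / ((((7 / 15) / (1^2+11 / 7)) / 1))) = 8748 / 49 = 178.53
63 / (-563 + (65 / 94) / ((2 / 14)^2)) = -1974 / 16579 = -0.12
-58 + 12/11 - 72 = -1418/11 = -128.91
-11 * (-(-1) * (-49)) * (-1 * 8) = -4312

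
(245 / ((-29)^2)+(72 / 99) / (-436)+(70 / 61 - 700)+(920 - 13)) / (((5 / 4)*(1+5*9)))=25641901352 / 7073638385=3.62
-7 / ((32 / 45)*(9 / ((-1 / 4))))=35 / 128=0.27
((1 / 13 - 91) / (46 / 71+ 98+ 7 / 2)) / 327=-55948 / 20553585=-0.00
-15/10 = -3/2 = -1.50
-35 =-35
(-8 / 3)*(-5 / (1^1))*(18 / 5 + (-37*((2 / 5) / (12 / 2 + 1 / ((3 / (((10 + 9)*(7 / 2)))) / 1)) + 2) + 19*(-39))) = -5488616 / 507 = -10825.67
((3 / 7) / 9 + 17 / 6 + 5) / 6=1.31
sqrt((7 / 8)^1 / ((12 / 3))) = 0.47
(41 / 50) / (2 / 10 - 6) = -41 / 290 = -0.14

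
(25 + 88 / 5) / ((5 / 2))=17.04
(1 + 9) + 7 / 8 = 87 / 8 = 10.88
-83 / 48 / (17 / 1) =-0.10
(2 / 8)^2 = 1 / 16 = 0.06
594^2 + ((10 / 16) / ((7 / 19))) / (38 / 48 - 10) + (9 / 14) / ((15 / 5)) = 1091674677 / 3094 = 352836.03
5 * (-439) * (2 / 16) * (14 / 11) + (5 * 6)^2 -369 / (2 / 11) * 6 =-511553 / 44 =-11626.20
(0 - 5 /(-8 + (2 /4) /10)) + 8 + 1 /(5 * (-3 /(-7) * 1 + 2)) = 117733 /13515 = 8.71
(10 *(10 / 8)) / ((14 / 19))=475 / 28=16.96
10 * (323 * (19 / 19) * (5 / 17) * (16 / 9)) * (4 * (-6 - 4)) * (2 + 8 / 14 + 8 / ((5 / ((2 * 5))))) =-1254603.17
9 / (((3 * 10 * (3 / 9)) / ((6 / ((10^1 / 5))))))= 27 / 10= 2.70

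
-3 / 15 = -1 / 5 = -0.20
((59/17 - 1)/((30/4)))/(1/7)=196/85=2.31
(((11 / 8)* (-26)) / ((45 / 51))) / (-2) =2431 / 120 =20.26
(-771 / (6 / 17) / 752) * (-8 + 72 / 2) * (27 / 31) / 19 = -825741 / 221464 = -3.73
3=3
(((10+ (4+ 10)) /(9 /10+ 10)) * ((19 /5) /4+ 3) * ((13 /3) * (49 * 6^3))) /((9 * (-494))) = -185808 /2071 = -89.72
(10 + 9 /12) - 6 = 19 /4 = 4.75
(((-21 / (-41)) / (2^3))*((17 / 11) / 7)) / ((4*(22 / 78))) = 1989 / 158752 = 0.01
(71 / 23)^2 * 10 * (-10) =-504100 / 529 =-952.93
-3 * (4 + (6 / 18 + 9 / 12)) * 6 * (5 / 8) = -915 / 16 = -57.19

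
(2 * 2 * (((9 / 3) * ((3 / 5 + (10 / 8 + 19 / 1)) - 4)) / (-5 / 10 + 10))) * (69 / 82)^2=4813371 / 319390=15.07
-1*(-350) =350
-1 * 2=-2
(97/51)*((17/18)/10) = 97/540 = 0.18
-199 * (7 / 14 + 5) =-2189 / 2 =-1094.50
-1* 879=-879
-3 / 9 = -1 / 3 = -0.33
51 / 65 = 0.78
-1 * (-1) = 1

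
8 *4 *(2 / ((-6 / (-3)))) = 32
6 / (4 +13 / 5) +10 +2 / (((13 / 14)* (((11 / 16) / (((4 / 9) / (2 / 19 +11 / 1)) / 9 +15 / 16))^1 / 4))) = 55511032 / 2444013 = 22.71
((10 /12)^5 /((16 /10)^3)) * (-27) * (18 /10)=-78125 /16384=-4.77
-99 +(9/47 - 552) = -30588/47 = -650.81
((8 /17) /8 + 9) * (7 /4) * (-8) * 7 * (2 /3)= -591.84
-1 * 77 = -77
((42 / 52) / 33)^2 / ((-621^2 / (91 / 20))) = -343 / 48529063440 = -0.00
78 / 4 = 19.50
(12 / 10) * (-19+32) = 78 / 5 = 15.60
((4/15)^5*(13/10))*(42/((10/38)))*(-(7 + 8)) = -1770496/421875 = -4.20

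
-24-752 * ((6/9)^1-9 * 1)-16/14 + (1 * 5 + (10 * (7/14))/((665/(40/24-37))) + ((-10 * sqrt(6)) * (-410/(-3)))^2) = 1491317419/133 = 11212912.92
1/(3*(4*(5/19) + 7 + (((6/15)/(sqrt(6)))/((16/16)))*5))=2907/69505-361*sqrt(6)/208515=0.04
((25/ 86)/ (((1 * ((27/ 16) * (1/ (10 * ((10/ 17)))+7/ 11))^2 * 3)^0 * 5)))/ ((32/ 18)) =45/ 1376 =0.03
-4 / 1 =-4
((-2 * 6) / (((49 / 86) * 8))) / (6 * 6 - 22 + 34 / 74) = -4773 / 26215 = -0.18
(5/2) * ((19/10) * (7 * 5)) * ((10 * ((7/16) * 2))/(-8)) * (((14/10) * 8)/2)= -32585/32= -1018.28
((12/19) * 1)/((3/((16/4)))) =16/19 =0.84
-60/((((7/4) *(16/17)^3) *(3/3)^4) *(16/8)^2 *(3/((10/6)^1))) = -122825/21504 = -5.71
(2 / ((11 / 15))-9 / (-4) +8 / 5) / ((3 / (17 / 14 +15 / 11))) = 574459 / 101640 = 5.65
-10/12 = -5/6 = -0.83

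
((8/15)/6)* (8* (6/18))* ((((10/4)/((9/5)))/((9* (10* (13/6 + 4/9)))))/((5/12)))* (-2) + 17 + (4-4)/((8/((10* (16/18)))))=16.99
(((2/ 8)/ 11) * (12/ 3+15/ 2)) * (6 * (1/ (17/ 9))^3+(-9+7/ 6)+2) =-3351353/ 2594064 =-1.29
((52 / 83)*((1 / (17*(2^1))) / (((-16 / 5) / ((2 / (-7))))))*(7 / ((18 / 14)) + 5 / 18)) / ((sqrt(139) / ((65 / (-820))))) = -87035*sqrt(139) / 16211238624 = -0.00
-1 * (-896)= 896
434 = 434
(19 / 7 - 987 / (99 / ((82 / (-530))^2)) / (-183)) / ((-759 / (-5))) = 8061558068 / 450636732315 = 0.02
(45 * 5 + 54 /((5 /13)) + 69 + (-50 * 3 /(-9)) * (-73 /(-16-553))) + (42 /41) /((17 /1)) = 436.60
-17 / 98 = -0.17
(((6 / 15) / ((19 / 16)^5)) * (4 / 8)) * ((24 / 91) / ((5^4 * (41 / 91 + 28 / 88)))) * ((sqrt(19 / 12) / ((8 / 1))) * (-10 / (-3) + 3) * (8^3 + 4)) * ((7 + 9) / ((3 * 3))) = 31742492672 * sqrt(57) / 5640863034375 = 0.04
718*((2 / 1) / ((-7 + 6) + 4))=1436 / 3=478.67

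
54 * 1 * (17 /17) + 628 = 682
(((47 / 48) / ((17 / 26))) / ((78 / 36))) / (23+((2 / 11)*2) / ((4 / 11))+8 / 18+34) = 423 / 35768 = 0.01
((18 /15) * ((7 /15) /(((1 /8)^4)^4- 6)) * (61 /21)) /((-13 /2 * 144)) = 4292493394837504 /14819657523816029625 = 0.00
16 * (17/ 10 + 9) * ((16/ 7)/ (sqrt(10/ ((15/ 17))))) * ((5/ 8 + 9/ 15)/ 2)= 2996 * sqrt(102)/ 425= 71.20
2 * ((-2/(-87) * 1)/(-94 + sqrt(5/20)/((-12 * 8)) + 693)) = 256/3335203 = 0.00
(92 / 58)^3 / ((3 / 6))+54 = 1511678 / 24389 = 61.98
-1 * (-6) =6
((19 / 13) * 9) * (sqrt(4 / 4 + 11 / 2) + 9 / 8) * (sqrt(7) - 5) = -113.79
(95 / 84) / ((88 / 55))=475 / 672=0.71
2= 2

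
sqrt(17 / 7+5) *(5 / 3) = 10 *sqrt(91) / 21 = 4.54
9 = 9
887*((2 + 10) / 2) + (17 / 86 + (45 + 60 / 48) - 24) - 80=905485 / 172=5264.45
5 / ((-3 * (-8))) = 5 / 24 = 0.21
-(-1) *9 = 9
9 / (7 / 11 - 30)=-99 / 323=-0.31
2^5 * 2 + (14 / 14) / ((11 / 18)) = 65.64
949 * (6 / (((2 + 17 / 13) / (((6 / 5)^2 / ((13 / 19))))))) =3894696 / 1075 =3622.97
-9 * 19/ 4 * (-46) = 3933/ 2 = 1966.50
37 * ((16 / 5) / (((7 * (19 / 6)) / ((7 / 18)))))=592 / 285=2.08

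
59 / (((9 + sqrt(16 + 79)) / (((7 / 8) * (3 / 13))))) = -1593 / 208 + 177 * sqrt(95) / 208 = 0.64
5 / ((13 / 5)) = 25 / 13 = 1.92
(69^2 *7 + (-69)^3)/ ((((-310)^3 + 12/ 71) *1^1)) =10478961/ 1057580494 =0.01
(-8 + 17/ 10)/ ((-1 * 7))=9/ 10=0.90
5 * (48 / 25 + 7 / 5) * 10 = 166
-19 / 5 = -3.80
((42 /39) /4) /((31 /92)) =322 /403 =0.80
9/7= 1.29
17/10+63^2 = 39707/10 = 3970.70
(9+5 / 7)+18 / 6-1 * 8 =33 / 7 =4.71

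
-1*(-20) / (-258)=-10 / 129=-0.08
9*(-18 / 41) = -162 / 41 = -3.95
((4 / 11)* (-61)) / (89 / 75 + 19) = -9150 / 8327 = -1.10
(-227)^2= 51529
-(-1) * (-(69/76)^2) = -4761/5776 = -0.82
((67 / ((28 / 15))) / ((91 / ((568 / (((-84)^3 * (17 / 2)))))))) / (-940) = 4757 / 100554801984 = 0.00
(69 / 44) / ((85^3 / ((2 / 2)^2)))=69 / 27021500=0.00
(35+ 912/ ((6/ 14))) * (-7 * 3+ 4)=-36771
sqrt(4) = 2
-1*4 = -4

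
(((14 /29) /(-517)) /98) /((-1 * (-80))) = -1 /8396080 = -0.00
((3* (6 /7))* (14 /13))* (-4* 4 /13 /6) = -96 /169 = -0.57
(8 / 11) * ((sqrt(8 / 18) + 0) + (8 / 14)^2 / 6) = 848 / 1617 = 0.52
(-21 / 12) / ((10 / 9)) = -63 / 40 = -1.58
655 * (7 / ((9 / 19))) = 87115 / 9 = 9679.44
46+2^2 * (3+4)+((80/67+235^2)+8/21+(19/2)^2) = 311739563/5628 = 55390.82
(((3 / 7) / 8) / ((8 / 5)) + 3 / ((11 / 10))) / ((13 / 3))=40815 / 64064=0.64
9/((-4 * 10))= -9/40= -0.22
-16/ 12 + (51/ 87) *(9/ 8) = -469/ 696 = -0.67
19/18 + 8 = 163/18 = 9.06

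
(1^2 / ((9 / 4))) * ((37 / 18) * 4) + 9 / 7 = 2801 / 567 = 4.94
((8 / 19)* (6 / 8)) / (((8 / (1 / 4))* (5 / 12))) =9 / 380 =0.02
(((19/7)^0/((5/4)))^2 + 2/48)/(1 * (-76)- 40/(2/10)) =-409/165600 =-0.00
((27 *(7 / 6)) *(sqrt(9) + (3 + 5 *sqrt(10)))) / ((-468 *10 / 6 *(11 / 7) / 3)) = -441 *sqrt(10) / 1144 - 1323 / 2860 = -1.68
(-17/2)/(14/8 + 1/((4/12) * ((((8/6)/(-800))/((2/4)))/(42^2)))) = 34/6350393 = 0.00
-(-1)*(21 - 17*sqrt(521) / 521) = 21 - 17*sqrt(521) / 521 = 20.26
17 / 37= 0.46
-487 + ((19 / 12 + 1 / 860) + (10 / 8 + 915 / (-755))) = -189093337 / 389580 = -485.38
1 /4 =0.25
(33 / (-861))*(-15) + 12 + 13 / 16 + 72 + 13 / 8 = 399561 / 4592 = 87.01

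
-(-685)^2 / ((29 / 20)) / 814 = -4692250 / 11803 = -397.55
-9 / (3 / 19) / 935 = -57 / 935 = -0.06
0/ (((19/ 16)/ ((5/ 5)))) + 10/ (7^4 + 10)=10/ 2411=0.00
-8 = -8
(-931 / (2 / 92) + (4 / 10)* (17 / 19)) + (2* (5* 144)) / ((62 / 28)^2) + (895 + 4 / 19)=-3801225951 / 91295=-41636.74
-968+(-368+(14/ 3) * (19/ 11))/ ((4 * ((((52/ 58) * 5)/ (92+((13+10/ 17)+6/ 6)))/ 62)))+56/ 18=-14617393618/ 109395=-133620.31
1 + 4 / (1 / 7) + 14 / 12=181 / 6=30.17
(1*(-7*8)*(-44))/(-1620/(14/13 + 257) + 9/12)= -6613376/14835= -445.80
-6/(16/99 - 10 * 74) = 297/36622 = 0.01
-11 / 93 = -0.12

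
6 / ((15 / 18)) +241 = 1241 / 5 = 248.20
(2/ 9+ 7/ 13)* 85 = 7565/ 117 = 64.66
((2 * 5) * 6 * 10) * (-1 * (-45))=27000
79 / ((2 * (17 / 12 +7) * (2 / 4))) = 948 / 101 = 9.39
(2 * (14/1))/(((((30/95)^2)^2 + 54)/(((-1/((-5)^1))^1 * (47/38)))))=0.13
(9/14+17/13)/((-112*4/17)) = -6035/81536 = -0.07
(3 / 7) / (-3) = -1 / 7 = -0.14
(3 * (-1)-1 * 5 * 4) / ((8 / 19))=-437 / 8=-54.62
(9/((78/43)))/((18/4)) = 43/39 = 1.10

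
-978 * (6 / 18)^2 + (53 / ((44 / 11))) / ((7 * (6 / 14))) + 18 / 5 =-2013 / 20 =-100.65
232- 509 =-277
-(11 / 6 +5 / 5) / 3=-17 / 18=-0.94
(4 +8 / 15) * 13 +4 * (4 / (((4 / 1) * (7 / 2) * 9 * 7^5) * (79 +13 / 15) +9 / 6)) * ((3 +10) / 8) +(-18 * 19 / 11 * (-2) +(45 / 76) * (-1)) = 77460448145497 / 642702374820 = 120.52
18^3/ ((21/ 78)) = 151632/ 7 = 21661.71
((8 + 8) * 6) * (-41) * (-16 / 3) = 20992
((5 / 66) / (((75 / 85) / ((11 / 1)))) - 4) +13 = 179 / 18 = 9.94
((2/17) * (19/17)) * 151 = 5738/289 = 19.85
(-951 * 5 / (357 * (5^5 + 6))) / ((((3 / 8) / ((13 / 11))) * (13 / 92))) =-1166560 / 12295437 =-0.09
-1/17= -0.06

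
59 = 59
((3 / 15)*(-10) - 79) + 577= 496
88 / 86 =44 / 43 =1.02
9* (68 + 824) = 8028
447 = 447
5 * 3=15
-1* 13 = -13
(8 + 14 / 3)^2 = 1444 / 9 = 160.44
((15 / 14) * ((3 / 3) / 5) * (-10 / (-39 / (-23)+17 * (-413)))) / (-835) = -69 / 188728036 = -0.00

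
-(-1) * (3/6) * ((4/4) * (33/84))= 11/56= 0.20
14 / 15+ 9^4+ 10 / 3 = 98479 / 15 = 6565.27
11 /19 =0.58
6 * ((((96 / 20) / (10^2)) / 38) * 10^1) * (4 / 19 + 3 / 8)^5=50256535041 / 9634996428800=0.01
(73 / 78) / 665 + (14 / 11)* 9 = 6536423 / 570570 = 11.46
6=6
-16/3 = -5.33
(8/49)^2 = 64/2401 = 0.03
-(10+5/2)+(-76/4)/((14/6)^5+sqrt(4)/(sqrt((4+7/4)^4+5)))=-676290136457741/52939776005302+11967264 * sqrt(281121)/26469888002651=-12.77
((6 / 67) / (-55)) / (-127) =6 / 467995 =0.00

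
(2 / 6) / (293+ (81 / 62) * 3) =62 / 55227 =0.00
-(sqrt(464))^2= -464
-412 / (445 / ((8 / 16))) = -206 / 445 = -0.46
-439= -439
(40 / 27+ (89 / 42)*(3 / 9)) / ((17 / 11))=9097 / 6426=1.42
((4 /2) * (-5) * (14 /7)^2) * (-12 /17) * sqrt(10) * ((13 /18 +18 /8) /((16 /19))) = 10165 * sqrt(10) /102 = 315.14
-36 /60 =-3 /5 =-0.60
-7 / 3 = -2.33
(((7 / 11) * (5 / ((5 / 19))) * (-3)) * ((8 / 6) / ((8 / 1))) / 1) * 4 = -266 / 11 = -24.18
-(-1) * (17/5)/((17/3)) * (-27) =-81/5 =-16.20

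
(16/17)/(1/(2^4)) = 15.06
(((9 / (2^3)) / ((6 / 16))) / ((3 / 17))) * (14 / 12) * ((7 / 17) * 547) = 26803 / 6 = 4467.17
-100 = -100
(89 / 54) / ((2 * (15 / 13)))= 1157 / 1620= 0.71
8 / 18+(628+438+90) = 10408 / 9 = 1156.44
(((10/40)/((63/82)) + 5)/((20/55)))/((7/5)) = 36905/3528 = 10.46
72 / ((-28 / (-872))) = 15696 / 7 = 2242.29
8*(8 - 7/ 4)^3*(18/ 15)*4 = 9375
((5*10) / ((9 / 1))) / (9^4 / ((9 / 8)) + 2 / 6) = 50 / 52491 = 0.00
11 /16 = 0.69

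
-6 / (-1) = 6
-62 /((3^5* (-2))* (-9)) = -31 /2187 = -0.01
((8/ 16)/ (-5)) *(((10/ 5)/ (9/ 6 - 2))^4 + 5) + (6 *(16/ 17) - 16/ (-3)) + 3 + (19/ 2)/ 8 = -44603/ 4080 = -10.93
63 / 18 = 7 / 2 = 3.50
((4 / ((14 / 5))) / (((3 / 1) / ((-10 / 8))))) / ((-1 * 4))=25 / 168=0.15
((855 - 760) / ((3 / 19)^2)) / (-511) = -34295 / 4599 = -7.46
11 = 11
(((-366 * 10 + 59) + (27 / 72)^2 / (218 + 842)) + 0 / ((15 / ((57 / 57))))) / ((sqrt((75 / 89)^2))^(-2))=-274828309875 / 107472128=-2557.21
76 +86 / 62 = 2399 / 31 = 77.39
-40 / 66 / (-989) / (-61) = -20 / 1990857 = -0.00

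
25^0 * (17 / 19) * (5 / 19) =85 / 361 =0.24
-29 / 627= -0.05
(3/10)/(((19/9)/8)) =108/95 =1.14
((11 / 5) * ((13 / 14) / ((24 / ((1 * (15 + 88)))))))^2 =216943441 / 2822400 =76.86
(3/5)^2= 9/25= 0.36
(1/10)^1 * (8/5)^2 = 32/125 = 0.26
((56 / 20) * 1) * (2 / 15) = 0.37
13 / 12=1.08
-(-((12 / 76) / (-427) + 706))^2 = -32807406450625 / 65820769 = -498435.48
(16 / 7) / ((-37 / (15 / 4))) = -60 / 259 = -0.23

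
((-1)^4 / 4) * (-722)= -361 / 2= -180.50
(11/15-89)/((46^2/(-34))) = 11254/7935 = 1.42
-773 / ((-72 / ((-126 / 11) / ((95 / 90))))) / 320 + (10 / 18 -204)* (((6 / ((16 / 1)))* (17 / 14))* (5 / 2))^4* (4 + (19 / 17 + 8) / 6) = -9925328703929691 / 5261848739840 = -1886.28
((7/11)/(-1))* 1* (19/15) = -133/165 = -0.81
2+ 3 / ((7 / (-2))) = 1.14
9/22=0.41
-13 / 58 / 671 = -13 / 38918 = -0.00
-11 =-11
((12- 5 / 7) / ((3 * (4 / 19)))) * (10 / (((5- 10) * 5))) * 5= -1501 / 42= -35.74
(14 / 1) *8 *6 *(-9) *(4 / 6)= -4032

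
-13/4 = -3.25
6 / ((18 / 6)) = 2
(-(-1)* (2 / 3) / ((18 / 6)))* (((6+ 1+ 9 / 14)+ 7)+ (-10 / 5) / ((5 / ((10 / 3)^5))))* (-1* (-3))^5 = -510185 / 63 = -8098.17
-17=-17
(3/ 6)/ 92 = 1/ 184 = 0.01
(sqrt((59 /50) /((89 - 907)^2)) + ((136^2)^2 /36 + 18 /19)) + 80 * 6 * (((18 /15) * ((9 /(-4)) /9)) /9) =sqrt(118) /8180 + 1624982002 /171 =9502818.73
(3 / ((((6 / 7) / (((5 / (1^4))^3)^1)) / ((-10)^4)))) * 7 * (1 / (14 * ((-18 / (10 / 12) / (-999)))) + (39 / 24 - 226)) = -6770312500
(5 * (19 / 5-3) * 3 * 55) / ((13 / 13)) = 660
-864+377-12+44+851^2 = 723746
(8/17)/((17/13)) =104/289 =0.36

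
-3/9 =-1/3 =-0.33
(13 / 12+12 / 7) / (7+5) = 235 / 1008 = 0.23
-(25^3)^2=-244140625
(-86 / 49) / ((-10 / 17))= 731 / 245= 2.98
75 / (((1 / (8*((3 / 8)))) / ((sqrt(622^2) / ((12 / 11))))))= 256575 / 2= 128287.50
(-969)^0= 1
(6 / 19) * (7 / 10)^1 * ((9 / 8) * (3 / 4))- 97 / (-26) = 154811 / 39520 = 3.92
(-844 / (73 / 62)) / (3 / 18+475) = -313968 / 208123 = -1.51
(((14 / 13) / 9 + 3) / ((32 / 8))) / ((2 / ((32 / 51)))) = 1460 / 5967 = 0.24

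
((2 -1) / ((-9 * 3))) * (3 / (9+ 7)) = -1 / 144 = -0.01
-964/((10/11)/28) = -148456/5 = -29691.20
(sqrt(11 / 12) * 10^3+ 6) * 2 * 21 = 40463.94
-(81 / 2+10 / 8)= -167 / 4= -41.75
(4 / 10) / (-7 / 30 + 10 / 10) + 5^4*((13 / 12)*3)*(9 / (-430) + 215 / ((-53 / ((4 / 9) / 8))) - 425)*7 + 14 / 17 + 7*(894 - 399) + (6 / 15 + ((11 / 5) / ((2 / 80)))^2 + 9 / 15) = -96803159412383 / 16039602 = -6035259.44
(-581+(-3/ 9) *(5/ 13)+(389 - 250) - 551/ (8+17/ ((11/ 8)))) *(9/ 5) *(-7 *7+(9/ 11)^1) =651710949/ 16016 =40691.24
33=33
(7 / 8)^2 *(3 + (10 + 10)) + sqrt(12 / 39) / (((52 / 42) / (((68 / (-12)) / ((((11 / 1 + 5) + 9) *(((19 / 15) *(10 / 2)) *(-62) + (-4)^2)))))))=357 *sqrt(13) / 4774250 + 1127 / 64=17.61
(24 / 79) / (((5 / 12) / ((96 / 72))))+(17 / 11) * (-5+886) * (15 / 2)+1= 88755863 / 8690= 10213.56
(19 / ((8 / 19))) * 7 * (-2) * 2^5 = -20216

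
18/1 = 18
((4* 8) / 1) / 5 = 32 / 5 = 6.40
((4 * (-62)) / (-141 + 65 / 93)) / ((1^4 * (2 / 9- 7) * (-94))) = 0.00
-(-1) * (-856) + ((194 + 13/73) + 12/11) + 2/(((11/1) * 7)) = -3713823/5621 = -660.71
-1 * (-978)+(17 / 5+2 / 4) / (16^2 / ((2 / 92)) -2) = 115149759 / 117740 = 978.00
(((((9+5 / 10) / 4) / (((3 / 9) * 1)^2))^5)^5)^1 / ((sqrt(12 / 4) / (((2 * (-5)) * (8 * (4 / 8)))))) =-111365714926680734524011160842118969638719424650593457085 * sqrt(3) / 4722366482869645213696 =-40846274251258115647235520000000000.00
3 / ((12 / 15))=15 / 4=3.75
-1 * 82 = -82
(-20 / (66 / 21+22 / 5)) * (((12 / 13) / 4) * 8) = -700 / 143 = -4.90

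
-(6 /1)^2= -36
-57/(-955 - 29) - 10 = -3261/328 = -9.94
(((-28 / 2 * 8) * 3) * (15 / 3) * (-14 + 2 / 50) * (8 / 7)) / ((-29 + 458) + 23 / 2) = 268032 / 4405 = 60.85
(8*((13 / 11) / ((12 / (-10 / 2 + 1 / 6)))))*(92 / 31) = -34684 / 3069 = -11.30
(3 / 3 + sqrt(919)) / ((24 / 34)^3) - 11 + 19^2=439.03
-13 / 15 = -0.87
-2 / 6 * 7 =-7 / 3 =-2.33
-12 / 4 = -3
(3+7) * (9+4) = 130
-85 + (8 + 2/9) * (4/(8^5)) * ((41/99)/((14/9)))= -482548243/5677056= -85.00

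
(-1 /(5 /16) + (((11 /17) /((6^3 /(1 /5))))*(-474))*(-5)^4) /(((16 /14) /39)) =-50315447 /8160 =-6166.11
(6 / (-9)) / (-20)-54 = -1619 / 30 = -53.97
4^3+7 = 71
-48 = -48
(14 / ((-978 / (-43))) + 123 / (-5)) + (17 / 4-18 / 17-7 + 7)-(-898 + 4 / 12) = 48596323 / 55420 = 876.87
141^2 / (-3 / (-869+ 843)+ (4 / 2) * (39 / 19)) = 3273738 / 695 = 4710.41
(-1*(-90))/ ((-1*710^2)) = -0.00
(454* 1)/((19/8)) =3632/19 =191.16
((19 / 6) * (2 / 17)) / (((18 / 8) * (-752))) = -19 / 86292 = -0.00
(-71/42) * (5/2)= -355/84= -4.23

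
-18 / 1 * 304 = -5472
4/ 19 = 0.21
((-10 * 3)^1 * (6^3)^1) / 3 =-2160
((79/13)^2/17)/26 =6241/74698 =0.08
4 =4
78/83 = 0.94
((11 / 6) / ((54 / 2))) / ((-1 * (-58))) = 11 / 9396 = 0.00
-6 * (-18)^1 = 108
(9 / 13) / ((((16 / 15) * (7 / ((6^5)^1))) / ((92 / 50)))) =603612 / 455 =1326.62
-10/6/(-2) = 5/6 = 0.83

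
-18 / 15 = -6 / 5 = -1.20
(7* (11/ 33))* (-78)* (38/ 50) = -3458/ 25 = -138.32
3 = 3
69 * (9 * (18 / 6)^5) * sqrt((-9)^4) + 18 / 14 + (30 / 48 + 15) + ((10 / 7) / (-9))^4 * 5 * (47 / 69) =106288130695175585 / 8695634472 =12223159.91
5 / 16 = 0.31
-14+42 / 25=-308 / 25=-12.32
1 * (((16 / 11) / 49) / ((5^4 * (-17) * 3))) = -16 / 17180625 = -0.00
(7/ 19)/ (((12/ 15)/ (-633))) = -22155/ 76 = -291.51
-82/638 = -41/319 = -0.13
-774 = -774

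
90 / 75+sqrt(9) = 21 / 5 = 4.20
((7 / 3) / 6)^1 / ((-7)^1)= -1 / 18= -0.06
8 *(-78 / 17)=-624 / 17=-36.71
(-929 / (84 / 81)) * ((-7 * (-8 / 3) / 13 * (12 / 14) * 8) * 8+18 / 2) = -4088529 / 52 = -78625.56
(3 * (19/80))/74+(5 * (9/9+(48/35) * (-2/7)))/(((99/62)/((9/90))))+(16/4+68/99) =4.89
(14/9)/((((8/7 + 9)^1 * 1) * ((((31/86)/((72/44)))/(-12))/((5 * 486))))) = -491520960/24211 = -20301.56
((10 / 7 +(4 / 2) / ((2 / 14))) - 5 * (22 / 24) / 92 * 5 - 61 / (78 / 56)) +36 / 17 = -45255185 / 1707888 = -26.50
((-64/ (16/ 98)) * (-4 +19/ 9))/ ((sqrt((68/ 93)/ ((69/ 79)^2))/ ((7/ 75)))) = 31556 * sqrt(1581)/ 17775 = 70.59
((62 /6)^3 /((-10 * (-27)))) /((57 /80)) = 238328 /41553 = 5.74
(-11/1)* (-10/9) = 110/9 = 12.22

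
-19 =-19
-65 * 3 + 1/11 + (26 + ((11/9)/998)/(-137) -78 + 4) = -242.91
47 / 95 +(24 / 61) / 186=89257 / 179645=0.50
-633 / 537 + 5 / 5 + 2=326 / 179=1.82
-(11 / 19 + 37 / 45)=-1198 / 855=-1.40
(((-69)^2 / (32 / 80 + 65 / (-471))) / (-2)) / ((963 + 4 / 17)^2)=-648062559 / 66177106250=-0.01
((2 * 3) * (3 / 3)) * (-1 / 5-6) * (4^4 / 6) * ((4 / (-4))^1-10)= 87296 / 5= 17459.20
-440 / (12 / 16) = -1760 / 3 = -586.67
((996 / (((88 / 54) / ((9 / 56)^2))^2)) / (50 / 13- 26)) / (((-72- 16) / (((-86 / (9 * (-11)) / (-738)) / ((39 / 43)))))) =-1006896987 / 6045144159617024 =-0.00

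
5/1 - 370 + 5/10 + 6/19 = -13839/38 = -364.18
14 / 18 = 7 / 9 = 0.78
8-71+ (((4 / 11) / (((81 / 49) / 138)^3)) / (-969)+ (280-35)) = -7622132602 / 209801097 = -36.33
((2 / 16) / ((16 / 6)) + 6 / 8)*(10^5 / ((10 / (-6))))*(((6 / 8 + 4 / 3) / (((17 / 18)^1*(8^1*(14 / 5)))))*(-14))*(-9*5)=-2966308.59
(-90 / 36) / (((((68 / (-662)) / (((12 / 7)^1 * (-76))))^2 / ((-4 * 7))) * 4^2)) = 14238547560 / 2023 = 7038332.95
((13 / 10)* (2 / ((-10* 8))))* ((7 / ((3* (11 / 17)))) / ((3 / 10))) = -1547 / 3960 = -0.39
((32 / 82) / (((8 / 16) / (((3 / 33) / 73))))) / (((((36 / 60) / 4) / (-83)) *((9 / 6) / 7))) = -743680 / 296307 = -2.51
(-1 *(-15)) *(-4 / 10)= -6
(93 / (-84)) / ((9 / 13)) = -403 / 252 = -1.60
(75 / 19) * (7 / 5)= 105 / 19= 5.53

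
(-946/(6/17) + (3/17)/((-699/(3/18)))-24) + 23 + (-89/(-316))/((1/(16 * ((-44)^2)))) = 3781888835/625838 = 6042.92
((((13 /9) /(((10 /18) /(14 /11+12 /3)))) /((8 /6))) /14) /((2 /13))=14703 /3080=4.77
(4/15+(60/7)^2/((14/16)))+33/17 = 7537109/87465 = 86.17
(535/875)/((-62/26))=-1391/5425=-0.26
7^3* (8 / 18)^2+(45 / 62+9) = 77.48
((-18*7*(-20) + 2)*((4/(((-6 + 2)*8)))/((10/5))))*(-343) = 432523/8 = 54065.38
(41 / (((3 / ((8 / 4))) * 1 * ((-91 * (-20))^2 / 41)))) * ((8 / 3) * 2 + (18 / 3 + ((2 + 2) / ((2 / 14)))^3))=11076109 / 1490580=7.43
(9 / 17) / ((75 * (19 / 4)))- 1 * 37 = -298763 / 8075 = -37.00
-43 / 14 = -3.07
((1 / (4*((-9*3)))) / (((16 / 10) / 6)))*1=-5 / 144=-0.03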